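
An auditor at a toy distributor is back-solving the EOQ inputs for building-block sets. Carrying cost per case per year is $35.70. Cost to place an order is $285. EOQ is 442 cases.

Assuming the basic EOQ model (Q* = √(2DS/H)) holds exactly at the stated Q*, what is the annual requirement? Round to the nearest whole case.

12,236 cases per year

EOQ relation: Q² = 2DS/H, so rearrange for the unknown.
D = Q²H / (2S) = 442² × 35.7 / (2 × 285) = 12,235.96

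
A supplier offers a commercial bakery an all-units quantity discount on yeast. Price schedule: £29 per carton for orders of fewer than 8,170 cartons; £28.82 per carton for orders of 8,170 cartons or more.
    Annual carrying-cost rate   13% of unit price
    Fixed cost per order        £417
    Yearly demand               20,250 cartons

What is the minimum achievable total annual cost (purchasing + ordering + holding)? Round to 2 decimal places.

H₁ = 13%×£29 = £3.7700;  H₂ = 13%×£28.82 = £3.7466
EOQ₁ = √(2×20,250×417/3.7700) = 2,116.53  (< 8,170, feasible at tier 1)
EOQ₂ = √(2×20,250×417/3.7466) = 2,123.13  (< 8,170 → use Q = 8,170 at tier-2 price)
TC(tier 1 (EOQ₁), Q≈2,116.5) = £595,229.33
TC(tier 2, Q≈8,170.0) = £599,943.43
Minimum at tier 1 (EOQ₁): £595,229.33

£595,229.33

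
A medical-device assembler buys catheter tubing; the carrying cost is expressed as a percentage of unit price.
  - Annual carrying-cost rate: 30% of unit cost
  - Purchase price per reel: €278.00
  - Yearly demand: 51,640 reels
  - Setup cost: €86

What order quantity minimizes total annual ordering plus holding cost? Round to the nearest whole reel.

326 reels

H = i·C = 0.3 × €278 = €83.4000 per reel-year
Optimal lot size Q* = (2 × 51,640 × €86 / €83.4)^½ ≈ 326.34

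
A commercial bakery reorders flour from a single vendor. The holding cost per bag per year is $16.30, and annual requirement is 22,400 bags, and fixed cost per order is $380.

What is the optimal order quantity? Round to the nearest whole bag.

Optimal lot size Q* = (2 × 22,400 × $380 / $16.3)^½ ≈ 1,021.97

1,022 bags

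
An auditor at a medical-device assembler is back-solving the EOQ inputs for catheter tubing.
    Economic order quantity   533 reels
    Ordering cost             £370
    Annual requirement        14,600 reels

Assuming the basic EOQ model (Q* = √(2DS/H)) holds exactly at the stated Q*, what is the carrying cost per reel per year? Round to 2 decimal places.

EOQ relation: Q² = 2DS/H, so rearrange for the unknown.
H = 2DS / Q² = 2 × 14,600 × 370 / 533² = 38.0303

£38.03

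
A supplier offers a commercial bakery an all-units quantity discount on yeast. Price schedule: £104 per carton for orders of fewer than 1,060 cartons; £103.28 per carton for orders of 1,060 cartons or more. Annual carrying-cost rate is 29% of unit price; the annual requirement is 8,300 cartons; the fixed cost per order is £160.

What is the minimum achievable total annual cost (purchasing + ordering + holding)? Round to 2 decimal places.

£872,150.14

H₁ = 29%×£104 = £30.1600;  H₂ = 29%×£103.28 = £29.9512
EOQ₁ = √(2×8,300×160/30.1600) = 296.76  (< 1,060, feasible at tier 1)
EOQ₂ = √(2×8,300×160/29.9512) = 297.79  (< 1,060 → use Q = 1,060 at tier-2 price)
TC(tier 1 (EOQ₁), Q≈296.8) = £872,150.14
TC(tier 2, Q≈1,060.0) = £874,350.97
Minimum at tier 1 (EOQ₁): £872,150.14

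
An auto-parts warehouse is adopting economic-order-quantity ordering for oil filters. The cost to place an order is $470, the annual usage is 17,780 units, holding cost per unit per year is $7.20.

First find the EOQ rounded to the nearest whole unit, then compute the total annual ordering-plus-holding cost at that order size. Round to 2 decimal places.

$10,969.73

Q* = √(2·D·S / H) = √(2·17,780·470 / 7.2) = √2,321,277.8 ≈ 1,523.57 → Q = 1,524 units
Orders/yr = 17,780/1,524 = 11.667; ordering cost = 11.667 × $470 = $5,483.33
Average inventory = 1,524/2 = 762; holding cost = 762 × $7.2 = $5,486.40
Total = $5,483.33 + $5,486.40 = $10,969.73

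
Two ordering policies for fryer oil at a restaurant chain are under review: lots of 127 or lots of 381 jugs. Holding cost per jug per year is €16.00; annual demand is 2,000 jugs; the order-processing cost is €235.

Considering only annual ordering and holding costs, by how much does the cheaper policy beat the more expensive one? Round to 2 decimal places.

€435.19

TC(Q) = (D/Q)S + (Q/2)H
TC(127) = (2,000/127)×235 + (127/2)×16 = €4,716.79
TC(381) = (2,000/381)×235 + (381/2)×16 = €4,281.60
|ΔTC| = |€4,716.79 − €4,281.60| = €435.19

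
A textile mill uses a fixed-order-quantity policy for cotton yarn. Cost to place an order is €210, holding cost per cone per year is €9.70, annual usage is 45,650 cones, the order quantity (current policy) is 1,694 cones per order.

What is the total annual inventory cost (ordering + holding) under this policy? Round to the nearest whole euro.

Annual ordering cost = (D/Q)·S = (45,650/1,694) × 210 = €5,659.09
Annual holding cost  = (Q/2)·H = (1,694/2) × 9.7 = €8,215.90
Total = €5,659.09 + €8,215.90 = €13,874.99

€13,875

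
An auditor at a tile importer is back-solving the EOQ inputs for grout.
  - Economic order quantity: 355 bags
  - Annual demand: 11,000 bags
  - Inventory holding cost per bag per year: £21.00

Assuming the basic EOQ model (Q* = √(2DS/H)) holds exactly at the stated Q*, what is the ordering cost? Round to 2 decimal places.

£120.30

From Q* = √(2DS/H) ⇒ Q*² = 2DS/H.
S = Q²H / (2D) = 355² × 21 / (2 × 11,000) = 120.2966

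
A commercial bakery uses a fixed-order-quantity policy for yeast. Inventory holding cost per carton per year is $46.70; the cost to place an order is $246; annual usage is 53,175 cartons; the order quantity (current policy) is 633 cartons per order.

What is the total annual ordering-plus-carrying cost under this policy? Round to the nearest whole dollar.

Orders/yr = 53,175/633 = 84.005; ordering cost = 84.005 × $246 = $20,665.17
Average inventory = 633/2 = 316.5; holding cost = 316.5 × $46.7 = $14,780.55
Total = $20,665.17 + $14,780.55 = $35,445.72

$35,446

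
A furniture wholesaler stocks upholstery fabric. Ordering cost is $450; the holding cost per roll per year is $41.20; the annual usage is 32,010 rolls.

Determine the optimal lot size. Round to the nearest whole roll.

836 rolls

EOQ = √(2DS/H) = √(2 × 32,010 × 450 / 41.2)
    = √(699,247.57) ≈ 836.21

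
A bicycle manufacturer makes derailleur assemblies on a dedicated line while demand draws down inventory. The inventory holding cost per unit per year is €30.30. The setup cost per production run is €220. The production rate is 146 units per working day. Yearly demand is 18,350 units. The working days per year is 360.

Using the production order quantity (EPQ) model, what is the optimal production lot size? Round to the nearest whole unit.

640 units

Daily demand d = 18,350/360 = 50.972; p = 146; 1 − d/p = 0.65088
EPQ = √(2DS / (H(1 − d/p)))
    = √(2 × 18,350 × 220 / (30.3 × 0.65088)) ≈ 639.84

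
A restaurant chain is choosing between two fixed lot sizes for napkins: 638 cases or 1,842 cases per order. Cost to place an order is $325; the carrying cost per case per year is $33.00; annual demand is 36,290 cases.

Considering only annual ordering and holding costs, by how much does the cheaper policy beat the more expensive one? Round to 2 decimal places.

For each Q, cost = (D/Q)·S + (Q/2)·H.
TC(638) = (36,290/638)×325 + (638/2)×33 = $29,013.29
TC(1,842) = (36,290/1,842)×325 + (1,842/2)×33 = $36,795.96
|ΔTC| = |$29,013.29 − $36,795.96| = $7,782.67

$7,782.67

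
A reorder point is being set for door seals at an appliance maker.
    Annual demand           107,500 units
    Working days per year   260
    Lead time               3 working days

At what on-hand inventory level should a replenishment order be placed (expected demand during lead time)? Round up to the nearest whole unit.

1,241 units

Daily demand d = 107,500 / 260 = 413.462 units/day
Demand during lead time = 413.462 × 3 = 1,240.38
Reorder point = 1,240.38 → round up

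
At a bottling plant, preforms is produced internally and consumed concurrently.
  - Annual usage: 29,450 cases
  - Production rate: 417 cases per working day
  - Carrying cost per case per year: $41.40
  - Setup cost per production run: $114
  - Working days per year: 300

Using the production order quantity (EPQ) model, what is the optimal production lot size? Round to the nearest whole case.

461 cases

d = 29,450/300 = 98.1667 cases/day;  effective holding cost H(1 − d/p) = 41.4·(1 − 98.1667/417) = 31.65396
Q* = √(2DS / H_eff) = √(2·29,450·114 / 31.65396) ≈ 460.57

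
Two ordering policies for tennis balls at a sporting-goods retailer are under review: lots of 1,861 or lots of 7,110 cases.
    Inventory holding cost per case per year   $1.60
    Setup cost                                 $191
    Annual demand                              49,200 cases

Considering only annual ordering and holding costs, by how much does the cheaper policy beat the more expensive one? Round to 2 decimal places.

$471.34

Annual cost at Q: ordering D·S/Q plus holding Q·H/2.
TC(1,861) = (49,200/1,861)×191 + (1,861/2)×1.6 = $6,538.34
TC(7,110) = (49,200/7,110)×191 + (7,110/2)×1.6 = $7,009.69
Lots of 1,861 are cheaper by $471.34.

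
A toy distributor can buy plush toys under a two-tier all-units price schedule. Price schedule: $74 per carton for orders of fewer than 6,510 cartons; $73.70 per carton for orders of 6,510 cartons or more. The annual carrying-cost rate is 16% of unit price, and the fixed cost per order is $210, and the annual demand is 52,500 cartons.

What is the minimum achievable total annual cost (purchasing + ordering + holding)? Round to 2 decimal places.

H₁ = 16%×$74 = $11.8400;  H₂ = 16%×$73.70 = $11.7920
EOQ₁ = √(2×52,500×210/11.8400) = 1,364.67  (< 6,510, feasible at tier 1)
EOQ₂ = √(2×52,500×210/11.7920) = 1,367.45  (< 6,510 → use Q = 6,510 at tier-2 price)
TC(tier 1 (EOQ₁), Q≈1,364.7) = $3,901,157.72
TC(tier 2, Q≈6,510.0) = $3,909,326.51
Minimum at tier 1 (EOQ₁): $3,901,157.72

$3,901,157.72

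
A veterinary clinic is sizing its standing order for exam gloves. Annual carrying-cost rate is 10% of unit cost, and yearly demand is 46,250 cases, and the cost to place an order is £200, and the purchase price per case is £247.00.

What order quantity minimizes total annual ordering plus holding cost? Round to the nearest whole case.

865 cases

Carrying cost H = £247 × 10% = £24.7000/case/yr
Optimal lot size Q* = (2 × 46,250 × £200 / £24.7)^½ ≈ 865.44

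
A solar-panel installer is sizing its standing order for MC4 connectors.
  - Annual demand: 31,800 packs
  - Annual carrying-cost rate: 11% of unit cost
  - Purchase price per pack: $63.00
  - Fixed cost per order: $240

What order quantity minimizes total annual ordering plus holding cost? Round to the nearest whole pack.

Carrying cost H = $63 × 11% = $6.9300/pack/yr
EOQ = √(2DS/H) = √(2 × 31,800 × 240 / 6.93)
    = √(2,202,597.40) ≈ 1,484.12

1,484 packs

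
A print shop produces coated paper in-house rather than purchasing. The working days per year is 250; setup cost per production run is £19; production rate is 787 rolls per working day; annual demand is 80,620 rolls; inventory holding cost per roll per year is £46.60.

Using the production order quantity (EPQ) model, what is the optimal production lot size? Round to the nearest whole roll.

d = 80,620/250 = 322.4800 rolls/day;  effective holding cost H(1 − d/p) = 46.6·(1 − 322.4800/787) = 27.50525
Q* = √(2DS / H_eff) = √(2·80,620·19 / 27.50525) ≈ 333.74

334 rolls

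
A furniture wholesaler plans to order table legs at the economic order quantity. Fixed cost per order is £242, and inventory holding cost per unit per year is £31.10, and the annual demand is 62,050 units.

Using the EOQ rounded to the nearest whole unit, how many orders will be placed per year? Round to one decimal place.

63.1 orders per year

2DS/H = 2·62,050·242/31.1 = 965,665.59
EOQ = √965,665.59 ≈ 982.68 → Q = 983
Orders per year = D/Q = 62,050 / 983 = 63.123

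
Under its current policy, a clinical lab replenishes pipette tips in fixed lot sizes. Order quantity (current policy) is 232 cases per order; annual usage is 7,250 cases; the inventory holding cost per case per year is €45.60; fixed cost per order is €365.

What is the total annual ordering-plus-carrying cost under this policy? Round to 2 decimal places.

Orders/yr = 7,250/232 = 31.250; ordering cost = 31.250 × €365 = €11,406.25
Average inventory = 232/2 = 116; holding cost = 116 × €45.6 = €5,289.60
Total = €11,406.25 + €5,289.60 = €16,695.85

€16,695.85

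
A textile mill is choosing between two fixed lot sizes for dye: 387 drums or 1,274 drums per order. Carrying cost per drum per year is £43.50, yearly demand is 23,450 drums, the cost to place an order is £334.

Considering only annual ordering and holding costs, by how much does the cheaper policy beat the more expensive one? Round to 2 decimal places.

£5,201.55

Annual cost at Q: ordering D·S/Q plus holding Q·H/2.
TC(387) = (23,450/387)×334 + (387/2)×43.5 = £28,655.75
TC(1,274) = (23,450/1,274)×334 + (1,274/2)×43.5 = £33,857.30
|ΔTC| = |£28,655.75 − £33,857.30| = £5,201.55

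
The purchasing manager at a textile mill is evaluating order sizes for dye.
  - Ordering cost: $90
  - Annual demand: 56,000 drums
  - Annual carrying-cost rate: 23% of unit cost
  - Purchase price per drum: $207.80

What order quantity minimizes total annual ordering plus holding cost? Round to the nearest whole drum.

Carrying cost H = $207.8 × 23% = $47.7940/drum/yr
EOQ = √(2DS/H) = √(2 × 56,000 × 90 / 47.794)
    = √(210,905.13) ≈ 459.24

459 drums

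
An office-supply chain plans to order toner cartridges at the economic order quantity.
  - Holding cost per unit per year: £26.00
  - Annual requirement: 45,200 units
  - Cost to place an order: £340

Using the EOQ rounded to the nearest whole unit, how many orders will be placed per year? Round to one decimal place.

2DS/H = 2·45,200·340/26 = 1,182,153.85
EOQ = √1,182,153.85 ≈ 1,087.27 → Q = 1,087
Orders per year = D/Q = 45,200 / 1,087 = 41.582

41.6 orders per year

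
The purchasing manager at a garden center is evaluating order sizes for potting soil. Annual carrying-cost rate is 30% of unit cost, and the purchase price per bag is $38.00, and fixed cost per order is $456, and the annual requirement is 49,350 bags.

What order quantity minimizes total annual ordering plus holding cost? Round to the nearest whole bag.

1,987 bags

H = i·C = 0.3 × $38 = $11.4000 per bag-year
2DS/H = 2·49,350·456/11.4 = 3,948,000.00
EOQ = √3,948,000.00 ≈ 1,986.96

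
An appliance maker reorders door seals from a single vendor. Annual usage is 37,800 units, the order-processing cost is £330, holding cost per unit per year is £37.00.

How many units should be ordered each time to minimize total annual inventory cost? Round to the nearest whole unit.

Q* = √(2·D·S / H) = √(2·37,800·330 / 37) = √674,270.3 ≈ 821.14

821 units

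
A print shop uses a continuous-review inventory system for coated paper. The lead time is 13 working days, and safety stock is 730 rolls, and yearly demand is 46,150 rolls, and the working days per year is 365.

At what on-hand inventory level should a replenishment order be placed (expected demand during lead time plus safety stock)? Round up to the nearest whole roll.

Daily demand d = 46,150 / 365 = 126.438 rolls/day
Demand during lead time = 126.438 × 13 = 1,643.70
Reorder point = 1,643.70 + 730 = 2,373.70 → round up

2,374 rolls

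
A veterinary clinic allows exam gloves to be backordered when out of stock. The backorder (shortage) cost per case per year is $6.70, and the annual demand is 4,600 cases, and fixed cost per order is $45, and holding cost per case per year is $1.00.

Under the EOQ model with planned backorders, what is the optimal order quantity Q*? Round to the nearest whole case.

Q* = √(2DS/H) · √((H + b)/b)
   = √(2 × 4,600 × 45 / 1) · √((1 + 6.7) / 6.7)
   = 643.428 × 1.0720 ≈ 689.78

690 cases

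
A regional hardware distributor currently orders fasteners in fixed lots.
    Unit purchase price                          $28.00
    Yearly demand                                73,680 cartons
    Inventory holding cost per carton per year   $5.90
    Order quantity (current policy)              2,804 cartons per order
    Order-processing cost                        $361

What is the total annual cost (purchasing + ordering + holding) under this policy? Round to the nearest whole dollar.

Orders/yr = 73,680/2,804 = 26.277; ordering cost = 26.277 × $361 = $9,485.91
Average inventory = 2,804/2 = 1402; holding cost = 1402 × $5.9 = $8,271.80
Purchase cost = D·C = 73,680 × 28 = $2,063,040.00
Total = $9,485.91 + $8,271.80 + $2,063,040.00 = $2,080,797.71

$2,080,798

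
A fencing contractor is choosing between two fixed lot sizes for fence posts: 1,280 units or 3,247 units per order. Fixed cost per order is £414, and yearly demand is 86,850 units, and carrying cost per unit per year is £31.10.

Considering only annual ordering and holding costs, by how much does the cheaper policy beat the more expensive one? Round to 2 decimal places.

TC(Q) = (D/Q)S + (Q/2)H
TC(1,280) = (86,850/1,280)×414 + (1,280/2)×31.1 = £47,994.55
TC(3,247) = (86,850/3,247)×414 + (3,247/2)×31.1 = £61,564.43
Cheaper: Q = 1,280.  Difference = £13,569.88

£13,569.88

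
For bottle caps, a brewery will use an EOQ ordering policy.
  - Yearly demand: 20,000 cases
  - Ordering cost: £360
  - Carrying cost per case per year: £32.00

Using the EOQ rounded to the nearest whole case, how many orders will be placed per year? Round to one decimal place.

29.8 orders per year

EOQ = √(2DS/H) = √(2 × 20,000 × 360 / 32)
    = √(450,000.00) ≈ 670.82 → Q = 671
N = D/Q = 20,000/671 ≈ 29.806 orders/yr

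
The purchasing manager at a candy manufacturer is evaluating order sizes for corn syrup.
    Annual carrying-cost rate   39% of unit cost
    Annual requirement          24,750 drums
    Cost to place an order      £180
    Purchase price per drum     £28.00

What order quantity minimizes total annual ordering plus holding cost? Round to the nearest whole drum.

H = i·C = 0.39 × £28 = £10.9200 per drum-year
EOQ = √(2DS/H) = √(2 × 24,750 × 180 / 10.92)
    = √(815,934.07) ≈ 903.29

903 drums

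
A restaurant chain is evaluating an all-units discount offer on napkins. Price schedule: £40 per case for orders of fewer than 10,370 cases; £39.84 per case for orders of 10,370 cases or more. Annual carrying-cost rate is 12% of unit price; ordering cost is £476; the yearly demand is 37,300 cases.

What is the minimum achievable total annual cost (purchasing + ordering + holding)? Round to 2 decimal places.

H₁ = 12%×£40 = £4.8000;  H₂ = 12%×£39.84 = £4.7808
EOQ₁ = √(2×37,300×476/4.8000) = 2,719.90  (< 10,370, feasible at tier 1)
EOQ₂ = √(2×37,300×476/4.7808) = 2,725.35  (< 10,370 → use Q = 10,370 at tier-2 price)
TC(tier 1 (EOQ₁), Q≈2,719.9) = £1,505,055.50
TC(tier 2, Q≈10,370.0) = £1,512,532.58
Minimum at tier 1 (EOQ₁): £1,505,055.50

£1,505,055.50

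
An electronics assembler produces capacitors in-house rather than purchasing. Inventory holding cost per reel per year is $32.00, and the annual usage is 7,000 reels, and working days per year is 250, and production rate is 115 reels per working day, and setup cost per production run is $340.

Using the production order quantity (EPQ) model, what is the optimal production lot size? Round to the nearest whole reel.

d = 7,000/250 = 28.0000 reels/day;  effective holding cost H(1 − d/p) = 32·(1 − 28.0000/115) = 24.20870
Q* = √(2DS / H_eff) = √(2·7,000·340 / 24.20870) ≈ 443.42

443 reels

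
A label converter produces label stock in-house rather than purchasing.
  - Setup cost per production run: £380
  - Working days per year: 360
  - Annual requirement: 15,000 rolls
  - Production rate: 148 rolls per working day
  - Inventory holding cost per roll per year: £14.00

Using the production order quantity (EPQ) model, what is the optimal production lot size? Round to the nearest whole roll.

Daily demand d = 15,000/360 = 41.667; p = 148; 1 − d/p = 0.71847
EPQ = √(2DS / (H(1 − d/p)))
    = √(2 × 15,000 × 380 / (14 × 0.71847)) ≈ 1,064.60

1,065 rolls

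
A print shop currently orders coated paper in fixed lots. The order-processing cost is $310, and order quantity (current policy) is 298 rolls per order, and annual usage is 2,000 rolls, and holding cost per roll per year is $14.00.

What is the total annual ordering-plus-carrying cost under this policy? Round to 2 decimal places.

$4,166.54

Annual ordering cost = (D/Q)·S = (2,000/298) × 310 = $2,080.54
Annual holding cost  = (Q/2)·H = (298/2) × 14 = $2,086.00
Total = $2,080.54 + $2,086.00 = $4,166.54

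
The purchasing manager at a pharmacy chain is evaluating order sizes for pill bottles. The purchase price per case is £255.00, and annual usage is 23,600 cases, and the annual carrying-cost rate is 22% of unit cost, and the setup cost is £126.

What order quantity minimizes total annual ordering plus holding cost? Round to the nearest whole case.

326 cases

H = i·C = 0.22 × £255 = £56.1000 per case-year
EOQ = √(2DS/H) = √(2 × 23,600 × 126 / 56.1)
    = √(106,010.70) ≈ 325.59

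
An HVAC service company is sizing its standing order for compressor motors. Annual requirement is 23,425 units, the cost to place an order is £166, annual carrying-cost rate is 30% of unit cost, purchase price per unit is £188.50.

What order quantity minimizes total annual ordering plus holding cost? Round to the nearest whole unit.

H = i·C = 0.3 × £188.5 = £56.5500 per unit-year
Optimal lot size Q* = (2 × 23,425 × £166 / £56.55)^½ ≈ 370.85

371 units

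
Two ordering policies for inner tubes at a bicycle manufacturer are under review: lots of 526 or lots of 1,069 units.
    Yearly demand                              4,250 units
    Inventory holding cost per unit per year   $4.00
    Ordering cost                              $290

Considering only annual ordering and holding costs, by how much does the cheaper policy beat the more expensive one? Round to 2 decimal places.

For each Q, cost = (D/Q)·S + (Q/2)·H.
TC(526) = (4,250/526)×290 + (526/2)×4 = $3,395.16
TC(1,069) = (4,250/1,069)×290 + (1,069/2)×4 = $3,290.95
Cheaper: Q = 1,069.  Difference = $104.21

$104.21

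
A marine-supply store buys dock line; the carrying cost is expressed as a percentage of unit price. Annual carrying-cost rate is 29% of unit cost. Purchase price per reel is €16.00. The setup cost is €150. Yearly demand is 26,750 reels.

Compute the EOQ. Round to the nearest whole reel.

Carrying cost H = €16 × 29% = €4.6400/reel/yr
EOQ = √(2DS/H) = √(2 × 26,750 × 150 / 4.64)
    = √(1,729,525.86) ≈ 1,315.11

1,315 reels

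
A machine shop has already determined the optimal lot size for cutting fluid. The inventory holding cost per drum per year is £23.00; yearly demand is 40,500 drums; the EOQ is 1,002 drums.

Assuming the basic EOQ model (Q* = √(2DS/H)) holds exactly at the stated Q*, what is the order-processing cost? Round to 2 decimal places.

£285.09

From Q* = √(2DS/H) ⇒ Q*² = 2DS/H.
S = Q²H / (2D) = 1,002² × 23 / (2 × 40,500) = 285.0876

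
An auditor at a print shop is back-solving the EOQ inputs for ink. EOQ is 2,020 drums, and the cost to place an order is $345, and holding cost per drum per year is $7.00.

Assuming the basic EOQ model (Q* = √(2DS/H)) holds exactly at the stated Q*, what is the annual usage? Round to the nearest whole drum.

41,395 drums per year

Since Q* = (2DS/H)^½, squaring gives Q*²·H = 2DS.
D = Q²H / (2S) = 2,020² × 7 / (2 × 345) = 41,395.36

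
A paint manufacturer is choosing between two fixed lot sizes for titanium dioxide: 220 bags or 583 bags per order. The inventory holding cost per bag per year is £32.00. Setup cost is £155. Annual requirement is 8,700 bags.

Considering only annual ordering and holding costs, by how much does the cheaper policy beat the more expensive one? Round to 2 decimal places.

Annual cost at Q: ordering D·S/Q plus holding Q·H/2.
TC(220) = (8,700/220)×155 + (220/2)×32 = £9,649.55
TC(583) = (8,700/583)×155 + (583/2)×32 = £11,641.04
Cheaper: Q = 220.  Difference = £1,991.49

£1,991.49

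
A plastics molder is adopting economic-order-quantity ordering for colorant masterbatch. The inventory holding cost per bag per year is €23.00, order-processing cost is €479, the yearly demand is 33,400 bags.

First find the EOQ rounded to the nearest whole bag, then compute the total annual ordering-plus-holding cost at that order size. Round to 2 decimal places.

€27,128.14

2DS/H = 2·33,400·479/23 = 1,391,182.61
EOQ = √1,391,182.61 ≈ 1,179.48 → Q = 1,179 bags
Orders/yr = 33,400/1,179 = 28.329; ordering cost = 28.329 × €479 = €13,569.64
Average inventory = 1,179/2 = 589.5; holding cost = 589.5 × €23 = €13,558.50
Total = €13,569.64 + €13,558.50 = €27,128.14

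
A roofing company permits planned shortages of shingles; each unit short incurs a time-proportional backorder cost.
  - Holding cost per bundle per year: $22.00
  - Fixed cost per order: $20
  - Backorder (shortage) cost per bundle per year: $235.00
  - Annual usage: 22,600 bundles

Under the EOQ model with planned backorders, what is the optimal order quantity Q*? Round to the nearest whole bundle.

Basic EOQ = √(2·22,600·20/22) = 202.709
Backorder adjustment √((H+b)/b) = √((22+235)/235) = 1.0458
Q* = 202.709 × 1.0458 ≈ 211.99

212 bundles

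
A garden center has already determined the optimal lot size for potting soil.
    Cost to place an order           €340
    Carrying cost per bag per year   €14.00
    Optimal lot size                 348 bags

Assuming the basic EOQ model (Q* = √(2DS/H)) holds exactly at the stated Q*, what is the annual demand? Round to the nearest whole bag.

2,493 bags per year

Since Q* = (2DS/H)^½, squaring gives Q*²·H = 2DS.
D = Q²H / (2S) = 348² × 14 / (2 × 340) = 2,493.32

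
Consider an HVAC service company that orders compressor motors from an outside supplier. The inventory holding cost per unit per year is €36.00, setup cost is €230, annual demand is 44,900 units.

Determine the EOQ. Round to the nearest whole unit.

Optimal lot size Q* = (2 × 44,900 × €230 / €36)^½ ≈ 757.44

757 units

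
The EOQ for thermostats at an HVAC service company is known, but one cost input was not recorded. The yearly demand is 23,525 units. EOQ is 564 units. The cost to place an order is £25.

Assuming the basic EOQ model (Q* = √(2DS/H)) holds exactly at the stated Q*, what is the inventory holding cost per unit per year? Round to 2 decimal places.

£3.70

EOQ relation: Q² = 2DS/H, so rearrange for the unknown.
H = 2DS / Q² = 2 × 23,525 × 25 / 564² = 3.6978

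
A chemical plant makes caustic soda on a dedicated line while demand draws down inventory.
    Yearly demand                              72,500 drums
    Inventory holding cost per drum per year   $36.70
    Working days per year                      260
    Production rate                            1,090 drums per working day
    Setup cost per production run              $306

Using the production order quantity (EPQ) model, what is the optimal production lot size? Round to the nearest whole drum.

1,275 drums

d = 72,500/260 = 278.8462 drums/day;  effective holding cost H(1 − d/p) = 36.7·(1 − 278.8462/1090) = 27.31133
Q* = √(2DS / H_eff) = √(2·72,500·306 / 27.31133) ≈ 1,274.60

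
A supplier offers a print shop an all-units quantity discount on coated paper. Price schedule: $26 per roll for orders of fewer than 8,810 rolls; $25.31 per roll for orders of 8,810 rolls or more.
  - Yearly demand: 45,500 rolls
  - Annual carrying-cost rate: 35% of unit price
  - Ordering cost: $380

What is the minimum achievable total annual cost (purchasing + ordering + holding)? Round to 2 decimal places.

H₁ = 35%×$26 = $9.1000;  H₂ = 35%×$25.31 = $8.8585
EOQ₁ = √(2×45,500×380/9.1000) = 1,949.36  (< 8,810, feasible at tier 1)
EOQ₂ = √(2×45,500×380/8.8585) = 1,975.75  (< 8,810 → use Q = 8,810 at tier-2 price)
TC(tier 1 (EOQ₁), Q≈1,949.4) = $1,200,739.17
TC(tier 2, Q≈8,810.0) = $1,192,589.24
Minimum at tier 2: $1,192,589.24

$1,192,589.24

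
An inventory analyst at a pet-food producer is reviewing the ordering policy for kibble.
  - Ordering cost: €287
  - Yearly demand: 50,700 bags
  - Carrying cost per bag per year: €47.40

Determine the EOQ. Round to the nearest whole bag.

784 bags

EOQ = √(2DS/H) = √(2 × 50,700 × 287 / 47.4)
    = √(613,962.03) ≈ 783.56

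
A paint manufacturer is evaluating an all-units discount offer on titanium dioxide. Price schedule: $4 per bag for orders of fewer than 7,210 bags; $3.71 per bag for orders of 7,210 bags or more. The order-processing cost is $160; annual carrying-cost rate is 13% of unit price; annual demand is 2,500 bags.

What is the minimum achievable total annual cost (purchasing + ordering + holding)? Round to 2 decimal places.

H₁ = 13%×$4 = $0.5200;  H₂ = 13%×$3.71 = $0.4823
EOQ₁ = √(2×2,500×160/0.5200) = 1,240.35  (< 7,210, feasible at tier 1)
EOQ₂ = √(2×2,500×160/0.4823) = 1,287.91  (< 7,210 → use Q = 7,210 at tier-2 price)
TC(tier 1 (EOQ₁), Q≈1,240.3) = $10,644.98
TC(tier 2, Q≈7,210.0) = $11,069.17
Minimum at tier 1 (EOQ₁): $10,644.98

$10,644.98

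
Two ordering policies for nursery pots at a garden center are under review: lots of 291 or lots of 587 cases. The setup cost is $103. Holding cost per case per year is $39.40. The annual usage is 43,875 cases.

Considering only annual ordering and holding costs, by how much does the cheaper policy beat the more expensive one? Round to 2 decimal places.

$1,999.76

For each Q, cost = (D/Q)·S + (Q/2)·H.
TC(291) = (43,875/291)×103 + (291/2)×39.4 = $21,262.34
TC(587) = (43,875/587)×103 + (587/2)×39.4 = $19,262.58
Cheaper: Q = 587.  Difference = $1,999.76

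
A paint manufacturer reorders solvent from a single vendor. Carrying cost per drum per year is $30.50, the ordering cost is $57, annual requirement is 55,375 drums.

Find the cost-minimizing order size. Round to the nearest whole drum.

2DS/H = 2·55,375·57/30.5 = 206,975.41
EOQ = √206,975.41 ≈ 454.95

455 drums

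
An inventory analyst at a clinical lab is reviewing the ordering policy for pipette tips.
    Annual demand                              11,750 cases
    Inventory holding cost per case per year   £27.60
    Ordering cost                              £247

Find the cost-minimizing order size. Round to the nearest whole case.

459 cases

Optimal lot size Q* = (2 × 11,750 × £247 / £27.6)^½ ≈ 458.59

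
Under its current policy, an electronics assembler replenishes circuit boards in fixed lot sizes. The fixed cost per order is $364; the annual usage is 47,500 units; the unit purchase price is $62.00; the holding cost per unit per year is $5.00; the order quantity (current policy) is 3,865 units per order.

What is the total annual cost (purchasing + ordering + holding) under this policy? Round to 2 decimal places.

Annual ordering cost = (D/Q)·S = (47,500/3,865) × 364 = $4,473.48
Annual holding cost  = (Q/2)·H = (3,865/2) × 5 = $9,662.50
Purchase cost = D·C = 47,500 × 62 = $2,945,000.00
Total = $4,473.48 + $9,662.50 + $2,945,000.00 = $2,959,135.98

$2,959,135.98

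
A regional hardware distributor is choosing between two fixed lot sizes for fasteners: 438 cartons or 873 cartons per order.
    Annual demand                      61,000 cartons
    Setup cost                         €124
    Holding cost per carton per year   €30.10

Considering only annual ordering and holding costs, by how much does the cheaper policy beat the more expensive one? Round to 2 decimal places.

€2,058.28

Annual cost at Q: ordering D·S/Q plus holding Q·H/2.
TC(438) = (61,000/438)×124 + (438/2)×30.1 = €23,861.31
TC(873) = (61,000/873)×124 + (873/2)×30.1 = €21,803.03
|ΔTC| = |€23,861.31 − €21,803.03| = €2,058.28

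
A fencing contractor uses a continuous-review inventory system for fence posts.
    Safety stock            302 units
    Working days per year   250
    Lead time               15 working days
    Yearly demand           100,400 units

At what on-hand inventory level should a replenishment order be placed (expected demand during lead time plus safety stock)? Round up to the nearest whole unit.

Daily demand d = 100,400 / 250 = 401.600 units/day
Demand during lead time = 401.600 × 15 = 6,024.00
Reorder point = 6,024.00 + 302 = 6,326.00 → round up

6,326 units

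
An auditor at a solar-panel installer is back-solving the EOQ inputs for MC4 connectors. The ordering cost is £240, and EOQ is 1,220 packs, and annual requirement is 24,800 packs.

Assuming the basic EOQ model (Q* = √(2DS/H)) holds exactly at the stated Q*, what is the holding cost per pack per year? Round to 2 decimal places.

EOQ relation: Q² = 2DS/H, so rearrange for the unknown.
H = 2DS / Q² = 2 × 24,800 × 240 / 1,220² = 7.9979

£8.00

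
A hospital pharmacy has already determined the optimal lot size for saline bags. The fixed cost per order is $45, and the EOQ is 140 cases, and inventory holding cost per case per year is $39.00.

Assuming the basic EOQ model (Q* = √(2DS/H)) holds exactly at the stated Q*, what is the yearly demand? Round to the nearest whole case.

8,493 cases per year

From Q* = √(2DS/H) ⇒ Q*² = 2DS/H.
D = Q²H / (2S) = 140² × 39 / (2 × 45) = 8,493.33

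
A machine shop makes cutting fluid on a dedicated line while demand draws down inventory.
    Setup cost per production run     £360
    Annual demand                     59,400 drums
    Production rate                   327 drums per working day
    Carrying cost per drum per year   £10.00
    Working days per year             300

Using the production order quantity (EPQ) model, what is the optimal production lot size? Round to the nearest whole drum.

3,293 drums

d = 59,400/300 = 198.0000 drums/day;  effective holding cost H(1 − d/p) = 10·(1 − 198.0000/327) = 3.94495
Q* = √(2DS / H_eff) = √(2·59,400·360 / 3.94495) ≈ 3,292.60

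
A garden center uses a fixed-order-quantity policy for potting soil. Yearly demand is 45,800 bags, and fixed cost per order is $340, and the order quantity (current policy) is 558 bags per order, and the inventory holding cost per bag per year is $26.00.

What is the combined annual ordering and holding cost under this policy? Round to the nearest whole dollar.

Orders/yr = 45,800/558 = 82.079; ordering cost = 82.079 × $340 = $27,906.81
Average inventory = 558/2 = 279; holding cost = 279 × $26 = $7,254.00
Total = $27,906.81 + $7,254.00 = $35,160.81

$35,161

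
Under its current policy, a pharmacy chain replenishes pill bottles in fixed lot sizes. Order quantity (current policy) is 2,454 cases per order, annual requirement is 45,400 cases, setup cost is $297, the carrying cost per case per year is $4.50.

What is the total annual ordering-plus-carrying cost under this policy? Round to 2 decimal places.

Ordering: D/Q × S = 45,400/2,454 × $297 = $5,494.62
Holding:  Q/2 × H = 2,454/2 × $4.5 = $5,521.50
Total = $5,494.62 + $5,521.50 = $11,016.12

$11,016.12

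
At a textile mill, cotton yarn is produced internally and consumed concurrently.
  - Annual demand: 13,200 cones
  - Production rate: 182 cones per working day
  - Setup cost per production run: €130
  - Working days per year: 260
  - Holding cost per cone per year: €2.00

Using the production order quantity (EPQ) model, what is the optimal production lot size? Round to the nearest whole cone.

d = 13,200/260 = 50.7692 cones/day;  effective holding cost H(1 − d/p) = 2·(1 − 50.7692/182) = 1.44210
Q* = √(2DS / H_eff) = √(2·13,200·130 / 1.44210) ≈ 1,542.68

1,543 cones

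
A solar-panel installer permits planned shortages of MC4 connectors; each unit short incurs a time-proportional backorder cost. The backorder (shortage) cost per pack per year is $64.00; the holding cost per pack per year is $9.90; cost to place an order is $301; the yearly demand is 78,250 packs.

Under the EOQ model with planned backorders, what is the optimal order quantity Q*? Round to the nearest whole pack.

Basic EOQ = √(2·78,250·301/9.9) = 2,181.337
Backorder adjustment √((H+b)/b) = √((9.9+64)/64) = 1.0746
Q* = 2,181.337 × 1.0746 ≈ 2,343.99

2,344 packs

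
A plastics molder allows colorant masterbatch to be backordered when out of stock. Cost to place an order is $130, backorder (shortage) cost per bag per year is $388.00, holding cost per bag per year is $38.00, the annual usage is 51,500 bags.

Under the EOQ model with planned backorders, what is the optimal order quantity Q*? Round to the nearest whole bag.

Basic EOQ = √(2·51,500·130/38) = 593.606
Backorder adjustment √((H+b)/b) = √((38+388)/388) = 1.0478
Q* = 593.606 × 1.0478 ≈ 622.00

622 bags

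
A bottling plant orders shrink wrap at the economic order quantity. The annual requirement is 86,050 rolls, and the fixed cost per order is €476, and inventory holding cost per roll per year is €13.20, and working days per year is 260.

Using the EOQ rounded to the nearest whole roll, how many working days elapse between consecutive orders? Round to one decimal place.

Optimal lot size Q* = (2 × 86,050 × €476 / €13.2)^½ ≈ 2,491.19 → Q = 2,491 rolls
T = Q/D × 260 days = 2,491/86,050 × 260 = 7.527 days

7.5 days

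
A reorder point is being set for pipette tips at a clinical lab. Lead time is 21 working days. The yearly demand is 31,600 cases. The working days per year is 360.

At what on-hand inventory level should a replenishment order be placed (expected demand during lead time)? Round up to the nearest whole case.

1,844 cases

Daily demand d = 31,600 / 360 = 87.778 cases/day
Demand during lead time = 87.778 × 21 = 1,843.33
Reorder point = 1,843.33 → round up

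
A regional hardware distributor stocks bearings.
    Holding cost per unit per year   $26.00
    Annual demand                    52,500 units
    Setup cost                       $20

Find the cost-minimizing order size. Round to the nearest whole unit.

Optimal lot size Q* = (2 × 52,500 × $20 / $26)^½ ≈ 284.20

284 units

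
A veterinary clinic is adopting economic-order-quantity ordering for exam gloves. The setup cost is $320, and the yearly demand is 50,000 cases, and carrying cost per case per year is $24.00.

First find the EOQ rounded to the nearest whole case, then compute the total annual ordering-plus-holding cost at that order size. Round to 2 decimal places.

Q* = √(2·D·S / H) = √(2·50,000·320 / 24) = √1,333,333.3 ≈ 1,154.70 → Q = 1,155 cases
Annual ordering cost = (D/Q)·S = (50,000/1,155) × 320 = $13,852.81
Annual holding cost  = (Q/2)·H = (1,155/2) × 24 = $13,860.00
Total = $13,852.81 + $13,860.00 = $27,712.81

$27,712.81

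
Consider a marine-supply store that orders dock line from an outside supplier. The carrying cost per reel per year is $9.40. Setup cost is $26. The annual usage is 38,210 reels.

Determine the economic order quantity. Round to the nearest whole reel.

2DS/H = 2·38,210·26/9.4 = 211,374.47
EOQ = √211,374.47 ≈ 459.75

460 reels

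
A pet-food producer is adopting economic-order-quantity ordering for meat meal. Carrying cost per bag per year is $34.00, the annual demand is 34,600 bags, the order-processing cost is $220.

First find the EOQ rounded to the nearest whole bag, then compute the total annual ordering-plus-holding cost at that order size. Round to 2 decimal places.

$22,751.18

Optimal lot size Q* = (2 × 34,600 × $220 / $34)^½ ≈ 669.15 → Q = 669 bags
Annual ordering cost = (D/Q)·S = (34,600/669) × 220 = $11,378.18
Annual holding cost  = (Q/2)·H = (669/2) × 34 = $11,373.00
Total = $11,378.18 + $11,373.00 = $22,751.18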